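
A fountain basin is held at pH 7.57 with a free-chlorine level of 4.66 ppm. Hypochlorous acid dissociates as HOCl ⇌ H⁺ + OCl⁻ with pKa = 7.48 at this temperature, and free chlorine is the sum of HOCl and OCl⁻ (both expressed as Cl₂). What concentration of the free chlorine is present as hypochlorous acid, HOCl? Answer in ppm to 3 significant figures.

2.09 ppm

[OCl⁻]/[HOCl] = 10^(pH − pKa) = 10^(7.57 − 7.48) = 10^0.09 = 1.23.
Fraction as HOCl = 1 / (1 + 1.23) = 0.4484.
HOCl = 0.4484 × 4.66 ppm = 2.089 ppm.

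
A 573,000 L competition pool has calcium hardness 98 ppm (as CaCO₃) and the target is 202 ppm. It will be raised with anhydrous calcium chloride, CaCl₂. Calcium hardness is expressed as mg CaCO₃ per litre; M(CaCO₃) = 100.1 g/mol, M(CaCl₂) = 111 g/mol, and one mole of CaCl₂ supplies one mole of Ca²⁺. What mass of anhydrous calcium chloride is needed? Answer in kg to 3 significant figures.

66.1 kg

Hardness to add: (202 − 98) = 104 mg/L as CaCO₃ × 573,000 L = 59,590 g as CaCO₃.
Moles of Ca²⁺ (1 mol Ca²⁺ ≡ 1 mol CaCO₃): 59,590 / 100.1 g/mol = 595.3 mol.
Mass of CaCl₂: 595.3 × 111 = 66,080 g.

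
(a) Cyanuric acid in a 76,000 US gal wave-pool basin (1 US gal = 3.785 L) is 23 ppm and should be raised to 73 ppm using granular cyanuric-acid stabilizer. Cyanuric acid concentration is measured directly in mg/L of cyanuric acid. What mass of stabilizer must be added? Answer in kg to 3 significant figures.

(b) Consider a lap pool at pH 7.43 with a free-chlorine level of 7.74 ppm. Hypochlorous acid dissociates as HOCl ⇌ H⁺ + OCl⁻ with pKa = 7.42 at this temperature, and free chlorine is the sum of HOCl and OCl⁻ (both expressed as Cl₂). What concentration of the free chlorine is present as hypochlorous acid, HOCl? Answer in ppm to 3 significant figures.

(a) Volume: 76,000 US gal × 3.785 L/gal = 287,660 L.
(a) CYA to add: (73 − 23) = 50 mg/L × 287,660 L = 14,380 g cyanuric acid.

(b) [OCl⁻]/[HOCl] = 10^(pH − pKa) = 10^(7.43 − 7.42) = 10^0.01 = 1.023.
(b) Fraction as HOCl = 1 / (1 + 1.023) = 0.4942.
(b) HOCl = 0.4942 × 7.74 ppm = 3.825 ppm.

(a) 14.4 kg; (b) 3.83 ppm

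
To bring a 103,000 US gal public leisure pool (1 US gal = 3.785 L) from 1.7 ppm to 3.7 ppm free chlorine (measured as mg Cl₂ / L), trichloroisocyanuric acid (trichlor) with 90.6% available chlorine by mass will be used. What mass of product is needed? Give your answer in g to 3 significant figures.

861 g

Volume: 103,000 US gal × 3.785 L/gal = 389,855 L.
Chlorine deficit: 3.7 − 1.7 = 2 ppm = 2 mg/L as Cl₂.
Cl₂ equivalent needed: 2 mg/L × 389,855 L = 779,700 mg = 779.7 g.
Product at 90.6% available chlorine: 779.7 / 0.906 = 860.6 g.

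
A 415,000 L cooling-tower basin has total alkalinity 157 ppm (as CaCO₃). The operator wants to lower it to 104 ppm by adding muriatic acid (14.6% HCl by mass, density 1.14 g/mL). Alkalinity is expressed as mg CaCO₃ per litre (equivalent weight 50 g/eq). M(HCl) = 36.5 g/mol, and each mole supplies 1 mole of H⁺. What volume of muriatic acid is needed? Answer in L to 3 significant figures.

96.5 L

Alkalinity to neutralize: (157 − 104) = 53 mg/L as CaCO₃ × 415,000 L = 22,000 g as CaCO₃.
Equivalents of H⁺ required: 22,000 ÷ 50 g/eq = 439.9 eq = 439.9 mol HCl.
Mass of HCl: 439.9 × 36.5 = 16,060 g.
Mass of 14.6% solution: 16,060 / 0.146 = 110,000 g.
Volume: 110,000 g ÷ 1.14 g/mL = 96,470 mL.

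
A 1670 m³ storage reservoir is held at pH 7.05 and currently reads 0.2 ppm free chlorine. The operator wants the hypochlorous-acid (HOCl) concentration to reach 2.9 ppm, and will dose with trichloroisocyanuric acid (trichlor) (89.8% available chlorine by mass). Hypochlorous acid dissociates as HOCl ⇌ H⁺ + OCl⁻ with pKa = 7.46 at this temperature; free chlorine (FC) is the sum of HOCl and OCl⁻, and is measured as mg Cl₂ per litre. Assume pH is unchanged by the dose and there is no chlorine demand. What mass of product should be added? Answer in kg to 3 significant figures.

7.12 kg

Volume: 1670 m³ = 1,670,000 L.
[OCl⁻]/[HOCl] = 10^(pH − pKa) = 10^(7.05 − 7.46) = 0.389; fraction as HOCl = 1/(1 + 0.389) = 0.7199.
Free chlorine required for 2.9 ppm HOCl: 2.9 / 0.7199 = 4.028 ppm.
FC to add: 4.028 − 0.2 = 3.828 mg/L as Cl₂.
Cl₂ equivalent: 3.828 mg/L × 1,670,000 L = 6393 g.
Product at 89.8% available Cl: 6393 / 0.898 = 7119 g.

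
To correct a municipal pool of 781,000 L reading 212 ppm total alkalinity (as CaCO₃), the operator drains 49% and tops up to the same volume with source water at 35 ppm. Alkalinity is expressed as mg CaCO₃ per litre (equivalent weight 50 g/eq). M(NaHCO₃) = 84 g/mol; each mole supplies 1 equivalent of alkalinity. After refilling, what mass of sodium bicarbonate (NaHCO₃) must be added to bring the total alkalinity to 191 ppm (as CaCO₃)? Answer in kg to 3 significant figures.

After draining 49% and refilling: 212 × 0.51 + 35 × 0.49 = 125.27 ppm.
Deficit to target: 191 − 125.27 = 65.73 mg/L.
As CaCO₃: 65.73 mg/L × 781,000 L = 51,340 g; ÷ 50 g/eq ÷ 1 = 1027 mol NaHCO₃.
Mass: 1027 × 84 = 86,240 g.

86.2 kg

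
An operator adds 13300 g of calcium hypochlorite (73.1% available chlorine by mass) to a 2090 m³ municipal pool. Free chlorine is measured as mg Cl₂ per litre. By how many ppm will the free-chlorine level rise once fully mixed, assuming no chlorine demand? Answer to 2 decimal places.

4.65 ppm

Volume: 2090 m³ = 2,090,000 L.
Available chlorine delivered: 13,300 g × 0.731 = 9722 g as Cl₂.
Concentration rise: 9722 g / 2,090,000 L = 4.652 mg/L = 4.65 ppm.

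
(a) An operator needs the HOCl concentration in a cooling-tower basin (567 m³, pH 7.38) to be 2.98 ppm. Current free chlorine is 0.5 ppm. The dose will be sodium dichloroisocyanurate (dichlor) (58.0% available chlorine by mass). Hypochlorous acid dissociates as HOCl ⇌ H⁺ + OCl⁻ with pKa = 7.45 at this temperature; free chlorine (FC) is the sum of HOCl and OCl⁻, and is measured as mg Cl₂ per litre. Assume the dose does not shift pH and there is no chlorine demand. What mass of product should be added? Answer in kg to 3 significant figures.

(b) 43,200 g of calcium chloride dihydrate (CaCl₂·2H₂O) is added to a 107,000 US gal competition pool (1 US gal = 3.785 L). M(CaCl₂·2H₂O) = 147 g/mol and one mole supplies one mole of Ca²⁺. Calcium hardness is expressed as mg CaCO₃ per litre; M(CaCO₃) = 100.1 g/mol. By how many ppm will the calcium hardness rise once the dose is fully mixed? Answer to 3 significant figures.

(a) 4.90 kg; (b) 72.6 ppm

(a) Volume: 567 m³ = 567,000 L.
(a) [OCl⁻]/[HOCl] = 10^(pH − pKa) = 10^(7.38 − 7.45) = 0.8511; fraction as HOCl = 1/(1 + 0.8511) = 0.5402.
(a) Free chlorine required for 2.98 ppm HOCl: 2.98 / 0.5402 = 5.516 ppm.
(a) FC to add: 5.516 − 0.5 = 5.016 mg/L as Cl₂.
(a) Cl₂ equivalent: 5.016 mg/L × 567,000 L = 2844 g.
(a) Product at 58.0% available Cl: 2844 / 0.58 = 4904 g.

(b) Volume: 107,000 US gal × 3.785 L/gal = 404,995 L.
(b) Moles of Ca²⁺: 43,200 g ÷ 147 g/mol = 293.9 mol.
(b) As CaCO₃: 293.9 mol × 100.1 g/mol = 29,420 g.
(b) Rise: 29,420 g / 404,995 L × 1000 = 72.64 mg/L.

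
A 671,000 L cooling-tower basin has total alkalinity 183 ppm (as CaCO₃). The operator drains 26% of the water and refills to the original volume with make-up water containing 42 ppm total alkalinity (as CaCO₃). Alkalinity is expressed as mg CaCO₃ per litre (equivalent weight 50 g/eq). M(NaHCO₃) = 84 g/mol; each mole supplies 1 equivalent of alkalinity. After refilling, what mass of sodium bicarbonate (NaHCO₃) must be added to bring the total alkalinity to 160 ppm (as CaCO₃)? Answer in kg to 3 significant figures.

After draining 26% and refilling: 183 × 0.74 + 42 × 0.26 = 146.34 ppm.
Deficit to target: 160 − 146.34 = 13.66 mg/L.
As CaCO₃: 13.66 mg/L × 671,000 L = 9166 g; ÷ 50 g/eq ÷ 1 = 183.3 mol NaHCO₃.
Mass: 183.3 × 84 = 15,400 g.

15.4 kg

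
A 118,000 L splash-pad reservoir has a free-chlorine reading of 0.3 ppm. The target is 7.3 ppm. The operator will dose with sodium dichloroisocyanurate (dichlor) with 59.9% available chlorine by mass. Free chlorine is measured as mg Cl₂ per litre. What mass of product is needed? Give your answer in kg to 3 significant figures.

Chlorine deficit: 7.3 − 0.3 = 7 ppm = 7 mg/L as Cl₂.
Cl₂ equivalent needed: 7 mg/L × 118,000 L = 826,000 mg = 826 g.
Product at 59.9% available chlorine: 826 / 0.599 = 1379 g.

1.38 kg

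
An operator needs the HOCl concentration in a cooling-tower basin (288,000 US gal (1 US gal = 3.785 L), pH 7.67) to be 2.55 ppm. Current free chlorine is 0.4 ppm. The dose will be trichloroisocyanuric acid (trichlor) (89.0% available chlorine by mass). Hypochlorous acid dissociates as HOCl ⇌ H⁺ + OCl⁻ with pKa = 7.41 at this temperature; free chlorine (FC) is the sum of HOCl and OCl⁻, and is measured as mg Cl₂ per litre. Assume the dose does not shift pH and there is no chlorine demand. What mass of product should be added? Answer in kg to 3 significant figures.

8.32 kg

Volume: 288,000 US gal × 3.785 L/gal = 1,090,080 L.
[OCl⁻]/[HOCl] = 10^(pH − pKa) = 10^(7.67 − 7.41) = 1.82; fraction as HOCl = 1/(1 + 1.82) = 0.3546.
Free chlorine required for 2.55 ppm HOCl: 2.55 / 0.3546 = 7.19 ppm.
FC to add: 7.19 − 0.4 = 6.79 mg/L as Cl₂.
Cl₂ equivalent: 6.79 mg/L × 1,090,080 L = 7402 g.
Product at 89.0% available Cl: 7402 / 0.89 = 8317 g.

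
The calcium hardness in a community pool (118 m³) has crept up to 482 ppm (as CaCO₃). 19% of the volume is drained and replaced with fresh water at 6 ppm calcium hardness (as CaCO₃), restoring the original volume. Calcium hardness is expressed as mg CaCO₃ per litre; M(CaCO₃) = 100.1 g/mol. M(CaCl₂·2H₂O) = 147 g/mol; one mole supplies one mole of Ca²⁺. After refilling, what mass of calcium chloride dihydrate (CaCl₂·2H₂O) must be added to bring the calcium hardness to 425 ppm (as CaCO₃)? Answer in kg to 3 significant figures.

5.79 kg

Volume: 118 m³ = 118,000 L.
After draining 19% and refilling: 482 × 0.81 + 6 × 0.19 = 391.56 ppm.
Deficit to target: 425 − 391.56 = 33.44 mg/L.
As CaCO₃: 33.44 mg/L × 118,000 L = 3946 g; ÷ 100.1 = 39.42 mol Ca²⁺.
Mass: 39.42 × 147 = 5795 g.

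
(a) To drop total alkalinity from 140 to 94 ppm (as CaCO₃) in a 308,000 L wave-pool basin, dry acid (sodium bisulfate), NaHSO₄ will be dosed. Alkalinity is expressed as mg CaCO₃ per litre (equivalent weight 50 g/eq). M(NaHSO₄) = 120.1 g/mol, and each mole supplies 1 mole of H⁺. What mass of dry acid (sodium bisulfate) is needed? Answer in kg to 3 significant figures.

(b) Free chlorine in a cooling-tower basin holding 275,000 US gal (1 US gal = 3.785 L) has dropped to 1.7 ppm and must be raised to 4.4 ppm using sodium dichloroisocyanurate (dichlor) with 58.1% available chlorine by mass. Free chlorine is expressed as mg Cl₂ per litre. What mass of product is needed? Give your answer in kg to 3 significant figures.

(a) 34.0 kg; (b) 4.84 kg

(a) Alkalinity to neutralize: (140 − 94) = 46 mg/L as CaCO₃ × 308,000 L = 14,170 g as CaCO₃.
(a) Equivalents of H⁺ required: 14,170 ÷ 50 g/eq = 283.4 eq = 283.4 mol NaHSO₄.
(a) Mass of NaHSO₄: 283.4 × 120.1 = 34,030 g.

(b) Volume: 275,000 US gal × 3.785 L/gal = 1,040,875 L.
(b) Chlorine deficit: 4.4 − 1.7 = 2.7 ppm = 2.7 mg/L as Cl₂.
(b) Cl₂ equivalent needed: 2.7 mg/L × 1,040,875 L = 2,810,000 mg = 2810 g.
(b) Product at 58.1% available chlorine: 2810 / 0.581 = 4837 g.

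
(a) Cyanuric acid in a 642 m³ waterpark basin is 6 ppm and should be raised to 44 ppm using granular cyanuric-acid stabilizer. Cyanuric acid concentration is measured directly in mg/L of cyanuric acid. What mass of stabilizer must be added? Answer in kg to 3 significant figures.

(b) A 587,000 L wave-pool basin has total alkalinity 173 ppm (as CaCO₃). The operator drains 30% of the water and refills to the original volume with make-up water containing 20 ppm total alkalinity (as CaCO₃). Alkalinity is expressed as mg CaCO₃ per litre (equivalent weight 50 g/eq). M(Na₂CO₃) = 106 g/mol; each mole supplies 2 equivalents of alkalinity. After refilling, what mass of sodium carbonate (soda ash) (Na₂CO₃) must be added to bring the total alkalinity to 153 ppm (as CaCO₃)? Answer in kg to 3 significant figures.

(a) Volume: 642 m³ = 642,000 L.
(a) CYA to add: (44 − 6) = 38 mg/L × 642,000 L = 24,400 g cyanuric acid.

(b) After draining 30% and refilling: 173 × 0.70 + 20 × 0.30 = 127.1 ppm.
(b) Deficit to target: 153 − 127.1 = 25.9 mg/L.
(b) As CaCO₃: 25.9 mg/L × 587,000 L = 15,200 g; ÷ 50 g/eq ÷ 2 = 152 mol Na₂CO₃.
(b) Mass: 152 × 106 = 16,120 g.

(a) 24.4 kg; (b) 16.1 kg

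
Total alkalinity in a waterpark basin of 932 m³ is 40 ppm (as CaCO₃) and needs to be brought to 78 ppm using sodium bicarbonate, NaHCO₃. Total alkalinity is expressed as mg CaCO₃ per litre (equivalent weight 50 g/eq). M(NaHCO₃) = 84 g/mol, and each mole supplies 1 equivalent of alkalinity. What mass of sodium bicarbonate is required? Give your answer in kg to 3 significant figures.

Volume: 932 m³ = 932,000 L.
Alkalinity to add: (78 − 40) = 38 mg/L as CaCO₃ × 932,000 L = 35,420 g as CaCO₃.
Equivalents: 35,420 g ÷ 50 g/eq = 708.3 eq.
NaHCO₃ supplies 1 eq per mole → 708.3 mol.
Mass: 708.3 mol × 84 g/mol = 59,500 g.

59.5 kg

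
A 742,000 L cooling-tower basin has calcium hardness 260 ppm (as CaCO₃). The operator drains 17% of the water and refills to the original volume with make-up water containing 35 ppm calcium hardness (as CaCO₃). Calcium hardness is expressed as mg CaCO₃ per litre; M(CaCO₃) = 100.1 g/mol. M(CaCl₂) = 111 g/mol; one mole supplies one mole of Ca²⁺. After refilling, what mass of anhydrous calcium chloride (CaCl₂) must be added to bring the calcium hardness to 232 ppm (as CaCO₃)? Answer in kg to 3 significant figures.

8.43 kg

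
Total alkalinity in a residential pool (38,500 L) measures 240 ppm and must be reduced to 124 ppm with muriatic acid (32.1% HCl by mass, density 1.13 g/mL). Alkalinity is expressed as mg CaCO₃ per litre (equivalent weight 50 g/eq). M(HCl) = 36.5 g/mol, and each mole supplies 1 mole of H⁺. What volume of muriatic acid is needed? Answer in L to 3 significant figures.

Alkalinity to neutralize: (240 − 124) = 116 mg/L as CaCO₃ × 38,500 L = 4466 g as CaCO₃.
Equivalents of H⁺ required: 4466 ÷ 50 g/eq = 89.32 eq = 89.32 mol HCl.
Mass of HCl: 89.32 × 36.5 = 3260 g.
Mass of 32.1% solution: 3260 / 0.321 = 10,160 g.
Volume: 10,160 g ÷ 1.13 g/mL = 8988 mL.

8.99 L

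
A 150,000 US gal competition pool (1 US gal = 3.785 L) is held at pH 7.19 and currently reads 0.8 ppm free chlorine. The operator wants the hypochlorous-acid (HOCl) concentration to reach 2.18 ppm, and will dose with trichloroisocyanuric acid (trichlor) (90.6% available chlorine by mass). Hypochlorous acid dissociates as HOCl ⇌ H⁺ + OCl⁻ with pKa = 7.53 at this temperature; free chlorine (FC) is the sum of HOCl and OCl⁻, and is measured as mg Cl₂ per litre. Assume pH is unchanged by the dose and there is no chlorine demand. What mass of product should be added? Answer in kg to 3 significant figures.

Volume: 150,000 US gal × 3.785 L/gal = 567,750 L.
[OCl⁻]/[HOCl] = 10^(pH − pKa) = 10^(7.19 − 7.53) = 0.4571; fraction as HOCl = 1/(1 + 0.4571) = 0.6863.
Free chlorine required for 2.18 ppm HOCl: 2.18 / 0.6863 = 3.176 ppm.
FC to add: 3.176 − 0.8 = 2.376 mg/L as Cl₂.
Cl₂ equivalent: 2.376 mg/L × 567,750 L = 1349 g.
Product at 90.6% available Cl: 1349 / 0.906 = 1489 g.

1.49 kg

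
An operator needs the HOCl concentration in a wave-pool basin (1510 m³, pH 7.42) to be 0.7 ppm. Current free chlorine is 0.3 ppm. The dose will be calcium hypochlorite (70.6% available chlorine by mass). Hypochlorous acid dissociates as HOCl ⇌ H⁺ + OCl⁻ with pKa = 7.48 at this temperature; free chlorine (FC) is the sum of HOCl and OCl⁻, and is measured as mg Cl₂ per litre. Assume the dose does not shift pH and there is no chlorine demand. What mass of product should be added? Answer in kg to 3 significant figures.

2.16 kg

Volume: 1510 m³ = 1,510,000 L.
[OCl⁻]/[HOCl] = 10^(pH − pKa) = 10^(7.42 − 7.48) = 0.871; fraction as HOCl = 1/(1 + 0.871) = 0.5345.
Free chlorine required for 0.7 ppm HOCl: 0.7 / 0.5345 = 1.31 ppm.
FC to add: 1.31 − 0.3 = 1.01 mg/L as Cl₂.
Cl₂ equivalent: 1.01 mg/L × 1,510,000 L = 1525 g.
Product at 70.6% available Cl: 1525 / 0.706 = 2160 g.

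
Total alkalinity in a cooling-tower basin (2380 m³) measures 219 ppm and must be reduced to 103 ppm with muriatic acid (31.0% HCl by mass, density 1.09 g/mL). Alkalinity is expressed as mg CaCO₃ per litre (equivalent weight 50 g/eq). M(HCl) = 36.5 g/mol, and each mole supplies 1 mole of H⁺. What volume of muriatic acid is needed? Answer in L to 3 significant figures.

596 L

Volume: 2380 m³ = 2,380,000 L.
Alkalinity to neutralize: (219 − 103) = 116 mg/L as CaCO₃ × 2,380,000 L = 276,100 g as CaCO₃.
Equivalents of H⁺ required: 276,100 ÷ 50 g/eq = 5522 eq = 5522 mol HCl.
Mass of HCl: 5522 × 36.5 = 201,500 g.
Mass of 31.0% solution: 201,500 / 0.31 = 650,100 g.
Volume: 650,100 g ÷ 1.09 g/mL = 596,400 mL.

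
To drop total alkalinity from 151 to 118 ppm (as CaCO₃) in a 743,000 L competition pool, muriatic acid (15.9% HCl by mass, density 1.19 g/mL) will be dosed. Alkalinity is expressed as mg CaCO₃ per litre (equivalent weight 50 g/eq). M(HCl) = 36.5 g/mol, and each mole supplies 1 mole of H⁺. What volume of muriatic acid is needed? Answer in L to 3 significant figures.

94.6 L

Alkalinity to neutralize: (151 − 118) = 33 mg/L as CaCO₃ × 743,000 L = 24,520 g as CaCO₃.
Equivalents of H⁺ required: 24,520 ÷ 50 g/eq = 490.4 eq = 490.4 mol HCl.
Mass of HCl: 490.4 × 36.5 = 17,900 g.
Mass of 15.9% solution: 17,900 / 0.159 = 112,600 g.
Volume: 112,600 g ÷ 1.19 g/mL = 94,600 mL.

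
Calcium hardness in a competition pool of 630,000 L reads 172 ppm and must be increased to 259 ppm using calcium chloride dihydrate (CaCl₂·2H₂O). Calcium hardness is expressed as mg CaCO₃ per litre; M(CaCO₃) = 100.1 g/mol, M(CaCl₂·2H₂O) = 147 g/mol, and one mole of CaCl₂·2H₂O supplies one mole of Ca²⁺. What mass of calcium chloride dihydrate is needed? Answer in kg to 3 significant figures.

80.5 kg

Hardness to add: (259 − 172) = 87 mg/L as CaCO₃ × 630,000 L = 54,810 g as CaCO₃.
Moles of Ca²⁺ (1 mol Ca²⁺ ≡ 1 mol CaCO₃): 54,810 / 100.1 g/mol = 547.6 mol.
Mass of CaCl₂·2H₂O: 547.6 × 147 = 80,490 g.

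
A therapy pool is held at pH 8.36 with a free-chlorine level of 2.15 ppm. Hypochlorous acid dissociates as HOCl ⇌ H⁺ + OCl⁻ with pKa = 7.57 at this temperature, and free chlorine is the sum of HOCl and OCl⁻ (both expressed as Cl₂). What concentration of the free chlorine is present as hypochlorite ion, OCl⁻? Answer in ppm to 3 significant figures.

1.85 ppm

[OCl⁻]/[HOCl] = 10^(pH − pKa) = 10^(8.36 − 7.57) = 10^0.79 = 6.166.
Fraction as HOCl = 1 / (1 + 6.166) = 0.1395.
OCl⁻ = (1 − 0.1395) × 2.15 ppm = 1.85 ppm.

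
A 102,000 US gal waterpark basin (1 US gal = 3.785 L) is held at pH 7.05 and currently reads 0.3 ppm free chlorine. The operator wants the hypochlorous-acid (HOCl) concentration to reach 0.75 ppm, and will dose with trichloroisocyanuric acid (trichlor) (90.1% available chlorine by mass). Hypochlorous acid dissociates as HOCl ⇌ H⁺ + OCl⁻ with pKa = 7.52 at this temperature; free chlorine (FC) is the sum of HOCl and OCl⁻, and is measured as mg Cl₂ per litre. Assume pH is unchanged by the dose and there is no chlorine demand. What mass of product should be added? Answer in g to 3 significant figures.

Volume: 102,000 US gal × 3.785 L/gal = 386,070 L.
[OCl⁻]/[HOCl] = 10^(pH − pKa) = 10^(7.05 − 7.52) = 0.3388; fraction as HOCl = 1/(1 + 0.3388) = 0.7469.
Free chlorine required for 0.75 ppm HOCl: 0.75 / 0.7469 = 1.004 ppm.
FC to add: 1.004 − 0.3 = 0.7041 mg/L as Cl₂.
Cl₂ equivalent: 0.7041 mg/L × 386,070 L = 271.8 g.
Product at 90.1% available Cl: 271.8 / 0.901 = 301.7 g.

302 g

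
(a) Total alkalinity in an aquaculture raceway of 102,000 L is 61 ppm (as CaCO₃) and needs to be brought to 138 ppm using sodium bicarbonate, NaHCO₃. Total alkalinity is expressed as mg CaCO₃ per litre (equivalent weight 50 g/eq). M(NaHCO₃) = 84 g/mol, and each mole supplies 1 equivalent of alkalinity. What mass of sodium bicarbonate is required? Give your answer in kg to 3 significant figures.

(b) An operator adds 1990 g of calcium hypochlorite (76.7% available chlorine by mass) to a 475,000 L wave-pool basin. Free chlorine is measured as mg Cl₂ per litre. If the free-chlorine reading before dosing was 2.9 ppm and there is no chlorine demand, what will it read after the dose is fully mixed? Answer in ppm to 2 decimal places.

(a) 13.2 kg; (b) 6.11 ppm

(a) Alkalinity to add: (138 − 61) = 77 mg/L as CaCO₃ × 102,000 L = 7854 g as CaCO₃.
(a) Equivalents: 7854 g ÷ 50 g/eq = 157.1 eq.
(a) NaHCO₃ supplies 1 eq per mole → 157.1 mol.
(a) Mass: 157.1 mol × 84 g/mol = 13,190 g.

(b) Available chlorine delivered: 1990 g × 0.767 = 1526 g as Cl₂.
(b) Concentration rise: 1526 g / 475,000 L = 3.213 mg/L = 3.21 ppm.
(b) Final FC: 2.9 + 3.21 = 6.11 ppm.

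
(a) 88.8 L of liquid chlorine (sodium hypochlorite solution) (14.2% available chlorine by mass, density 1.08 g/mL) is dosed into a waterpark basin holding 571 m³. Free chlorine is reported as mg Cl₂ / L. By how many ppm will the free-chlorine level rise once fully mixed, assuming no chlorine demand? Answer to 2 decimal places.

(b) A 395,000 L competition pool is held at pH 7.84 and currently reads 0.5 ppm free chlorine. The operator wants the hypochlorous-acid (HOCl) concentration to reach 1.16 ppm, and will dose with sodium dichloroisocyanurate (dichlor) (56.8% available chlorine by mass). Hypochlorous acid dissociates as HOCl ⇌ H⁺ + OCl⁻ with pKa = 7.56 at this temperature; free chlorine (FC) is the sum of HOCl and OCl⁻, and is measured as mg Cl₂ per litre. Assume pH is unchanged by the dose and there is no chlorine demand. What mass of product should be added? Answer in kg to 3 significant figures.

(a) 23.85 ppm; (b) 2.00 kg

(a) Volume: 571 m³ = 571,000 L.
(a) Mass of solution: 88.8 L × 1000 mL/L × 1.08 g/mL = 95,900 g.
(a) Available chlorine delivered: 95,900 g × 0.142 = 13,620 g as Cl₂.
(a) Concentration rise: 13,620 g / 571,000 L = 23.85 mg/L = 23.85 ppm.

(b) [OCl⁻]/[HOCl] = 10^(pH − pKa) = 10^(7.84 − 7.56) = 1.905; fraction as HOCl = 1/(1 + 1.905) = 0.3442.
(b) Free chlorine required for 1.16 ppm HOCl: 1.16 / 0.3442 = 3.37 ppm.
(b) FC to add: 3.37 − 0.5 = 2.87 mg/L as Cl₂.
(b) Cl₂ equivalent: 2.87 mg/L × 395,000 L = 1134 g.
(b) Product at 56.8% available Cl: 1134 / 0.568 = 1996 g.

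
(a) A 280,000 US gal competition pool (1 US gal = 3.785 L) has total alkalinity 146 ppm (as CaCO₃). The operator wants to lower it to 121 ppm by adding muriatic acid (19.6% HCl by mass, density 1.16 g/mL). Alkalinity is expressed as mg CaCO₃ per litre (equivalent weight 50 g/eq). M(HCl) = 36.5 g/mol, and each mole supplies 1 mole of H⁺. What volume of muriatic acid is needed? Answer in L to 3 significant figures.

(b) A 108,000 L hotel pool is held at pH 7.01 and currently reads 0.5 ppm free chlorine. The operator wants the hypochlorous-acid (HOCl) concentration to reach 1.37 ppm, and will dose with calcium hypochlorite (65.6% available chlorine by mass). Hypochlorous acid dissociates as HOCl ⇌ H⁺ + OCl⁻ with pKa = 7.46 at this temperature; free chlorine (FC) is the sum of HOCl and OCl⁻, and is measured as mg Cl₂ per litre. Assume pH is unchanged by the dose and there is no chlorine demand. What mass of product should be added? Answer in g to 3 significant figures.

(a) 85.1 L; (b) 223 g

(a) Volume: 280,000 US gal × 3.785 L/gal = 1,059,800 L.
(a) Alkalinity to neutralize: (146 − 121) = 25 mg/L as CaCO₃ × 1,059,800 L = 26,500 g as CaCO₃.
(a) Equivalents of H⁺ required: 26,500 ÷ 50 g/eq = 529.9 eq = 529.9 mol HCl.
(a) Mass of HCl: 529.9 × 36.5 = 19,340 g.
(a) Mass of 19.6% solution: 19,340 / 0.196 = 98,680 g.
(a) Volume: 98,680 g ÷ 1.16 g/mL = 85,070 mL.

(b) [OCl⁻]/[HOCl] = 10^(pH − pKa) = 10^(7.01 − 7.46) = 0.3548; fraction as HOCl = 1/(1 + 0.3548) = 0.7381.
(b) Free chlorine required for 1.37 ppm HOCl: 1.37 / 0.7381 = 1.856 ppm.
(b) FC to add: 1.856 − 0.5 = 1.356 mg/L as Cl₂.
(b) Cl₂ equivalent: 1.356 mg/L × 108,000 L = 146.5 g.
(b) Product at 65.6% available Cl: 146.5 / 0.656 = 223.3 g.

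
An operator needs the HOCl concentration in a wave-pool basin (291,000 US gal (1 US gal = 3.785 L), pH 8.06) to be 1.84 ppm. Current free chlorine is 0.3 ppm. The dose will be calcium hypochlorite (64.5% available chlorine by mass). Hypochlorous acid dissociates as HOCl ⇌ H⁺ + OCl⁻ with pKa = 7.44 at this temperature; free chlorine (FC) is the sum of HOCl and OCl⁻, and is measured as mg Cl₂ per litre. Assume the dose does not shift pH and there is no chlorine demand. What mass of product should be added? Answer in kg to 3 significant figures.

15.7 kg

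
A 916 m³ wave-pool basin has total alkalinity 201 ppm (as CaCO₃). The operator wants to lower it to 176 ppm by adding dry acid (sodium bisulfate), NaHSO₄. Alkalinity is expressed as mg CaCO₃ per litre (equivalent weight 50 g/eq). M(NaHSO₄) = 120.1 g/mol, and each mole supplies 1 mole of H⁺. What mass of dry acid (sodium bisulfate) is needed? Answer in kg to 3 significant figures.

Volume: 916 m³ = 916,000 L.
Alkalinity to neutralize: (201 − 176) = 25 mg/L as CaCO₃ × 916,000 L = 22,900 g as CaCO₃.
Equivalents of H⁺ required: 22,900 ÷ 50 g/eq = 458 eq = 458 mol NaHSO₄.
Mass of NaHSO₄: 458 × 120.1 = 55,010 g.

55.0 kg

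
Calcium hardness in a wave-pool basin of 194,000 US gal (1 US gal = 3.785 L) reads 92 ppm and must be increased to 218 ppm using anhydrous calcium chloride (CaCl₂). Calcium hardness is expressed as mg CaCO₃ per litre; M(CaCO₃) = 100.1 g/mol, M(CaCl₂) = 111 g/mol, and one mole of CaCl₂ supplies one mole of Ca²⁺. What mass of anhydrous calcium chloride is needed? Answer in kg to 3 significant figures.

Volume: 194,000 US gal × 3.785 L/gal = 734,290 L.
Hardness to add: (218 − 92) = 126 mg/L as CaCO₃ × 734,290 L = 92,520 g as CaCO₃.
Moles of Ca²⁺ (1 mol Ca²⁺ ≡ 1 mol CaCO₃): 92,520 / 100.1 g/mol = 924.3 mol.
Mass of CaCl₂: 924.3 × 111 = 102,600 g.

103 kg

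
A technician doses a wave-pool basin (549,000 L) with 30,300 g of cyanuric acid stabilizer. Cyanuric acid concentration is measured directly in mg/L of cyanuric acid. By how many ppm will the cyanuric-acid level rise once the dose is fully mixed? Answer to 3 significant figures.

Rise: 30,300 g / 549,000 L × 1000 = 55.19 mg/L.

55.2 ppm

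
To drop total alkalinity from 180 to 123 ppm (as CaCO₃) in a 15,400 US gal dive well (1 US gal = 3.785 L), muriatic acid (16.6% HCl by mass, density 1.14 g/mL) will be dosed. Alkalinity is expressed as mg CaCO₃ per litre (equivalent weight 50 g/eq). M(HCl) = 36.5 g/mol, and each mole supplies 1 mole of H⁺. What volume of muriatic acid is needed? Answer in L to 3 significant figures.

Volume: 15,400 US gal × 3.785 L/gal = 58,289 L.
Alkalinity to neutralize: (180 − 123) = 57 mg/L as CaCO₃ × 58,289 L = 3322 g as CaCO₃.
Equivalents of H⁺ required: 3322 ÷ 50 g/eq = 66.45 eq = 66.45 mol HCl.
Mass of HCl: 66.45 × 36.5 = 2425 g.
Mass of 16.6% solution: 2425 / 0.166 = 14,610 g.
Volume: 14,610 g ÷ 1.14 g/mL = 12,820 mL.

12.8 L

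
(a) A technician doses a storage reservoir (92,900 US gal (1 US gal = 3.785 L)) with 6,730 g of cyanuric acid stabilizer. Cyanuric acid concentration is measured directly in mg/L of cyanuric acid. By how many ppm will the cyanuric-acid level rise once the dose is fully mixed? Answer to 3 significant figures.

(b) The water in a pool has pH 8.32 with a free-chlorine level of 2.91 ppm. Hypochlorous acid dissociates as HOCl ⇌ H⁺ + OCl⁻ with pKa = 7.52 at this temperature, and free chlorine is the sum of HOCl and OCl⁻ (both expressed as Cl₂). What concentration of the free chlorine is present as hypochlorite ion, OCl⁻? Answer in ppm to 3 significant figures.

(a) Volume: 92,900 US gal × 3.785 L/gal = 351,626 L.
(a) Rise: 6,730 g / 351,626 L × 1000 = 19.14 mg/L.

(b) [OCl⁻]/[HOCl] = 10^(pH − pKa) = 10^(8.32 − 7.52) = 10^0.80 = 6.31.
(b) Fraction as HOCl = 1 / (1 + 6.31) = 0.1368.
(b) OCl⁻ = (1 − 0.1368) × 2.91 ppm = 2.512 ppm.

(a) 19.1 ppm; (b) 2.51 ppm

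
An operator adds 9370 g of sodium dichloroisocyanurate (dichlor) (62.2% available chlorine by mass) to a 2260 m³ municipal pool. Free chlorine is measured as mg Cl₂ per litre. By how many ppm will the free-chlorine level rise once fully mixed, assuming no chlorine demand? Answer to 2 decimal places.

2.58 ppm

Volume: 2260 m³ = 2,260,000 L.
Available chlorine delivered: 9370 g × 0.622 = 5828 g as Cl₂.
Concentration rise: 5828 g / 2,260,000 L = 2.579 mg/L = 2.58 ppm.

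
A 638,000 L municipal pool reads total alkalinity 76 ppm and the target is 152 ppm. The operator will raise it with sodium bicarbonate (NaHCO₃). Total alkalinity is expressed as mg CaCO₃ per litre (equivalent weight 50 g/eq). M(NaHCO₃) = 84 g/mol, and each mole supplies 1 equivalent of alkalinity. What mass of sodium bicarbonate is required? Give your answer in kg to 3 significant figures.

81.5 kg

Alkalinity to add: (152 − 76) = 76 mg/L as CaCO₃ × 638,000 L = 48,490 g as CaCO₃.
Equivalents: 48,490 g ÷ 50 g/eq = 969.8 eq.
NaHCO₃ supplies 1 eq per mole → 969.8 mol.
Mass: 969.8 mol × 84 g/mol = 81,460 g.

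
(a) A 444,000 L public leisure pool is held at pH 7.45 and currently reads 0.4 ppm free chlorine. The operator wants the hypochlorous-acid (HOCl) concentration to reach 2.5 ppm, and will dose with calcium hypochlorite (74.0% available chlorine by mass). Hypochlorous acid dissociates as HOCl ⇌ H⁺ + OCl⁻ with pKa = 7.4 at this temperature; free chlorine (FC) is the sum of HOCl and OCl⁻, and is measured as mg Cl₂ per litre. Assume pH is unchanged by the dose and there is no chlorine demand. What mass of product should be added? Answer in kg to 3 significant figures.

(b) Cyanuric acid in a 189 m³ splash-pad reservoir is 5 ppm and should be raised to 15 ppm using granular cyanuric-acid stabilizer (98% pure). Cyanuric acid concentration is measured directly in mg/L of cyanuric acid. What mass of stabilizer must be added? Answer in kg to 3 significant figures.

(a) 2.94 kg; (b) 1.93 kg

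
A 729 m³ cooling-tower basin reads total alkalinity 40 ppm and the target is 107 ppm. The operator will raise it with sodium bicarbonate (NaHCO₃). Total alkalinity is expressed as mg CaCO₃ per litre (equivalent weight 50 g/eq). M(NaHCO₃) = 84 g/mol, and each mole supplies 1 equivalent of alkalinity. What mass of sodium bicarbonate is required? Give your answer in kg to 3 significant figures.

82.1 kg

Volume: 729 m³ = 729,000 L.
Alkalinity to add: (107 − 40) = 67 mg/L as CaCO₃ × 729,000 L = 48,840 g as CaCO₃.
Equivalents: 48,840 g ÷ 50 g/eq = 976.9 eq.
NaHCO₃ supplies 1 eq per mole → 976.9 mol.
Mass: 976.9 mol × 84 g/mol = 82,060 g.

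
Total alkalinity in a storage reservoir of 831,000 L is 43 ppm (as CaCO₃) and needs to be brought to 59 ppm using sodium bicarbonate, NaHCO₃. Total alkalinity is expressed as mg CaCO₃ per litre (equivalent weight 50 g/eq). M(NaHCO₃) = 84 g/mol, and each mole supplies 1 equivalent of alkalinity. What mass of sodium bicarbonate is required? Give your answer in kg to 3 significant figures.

22.3 kg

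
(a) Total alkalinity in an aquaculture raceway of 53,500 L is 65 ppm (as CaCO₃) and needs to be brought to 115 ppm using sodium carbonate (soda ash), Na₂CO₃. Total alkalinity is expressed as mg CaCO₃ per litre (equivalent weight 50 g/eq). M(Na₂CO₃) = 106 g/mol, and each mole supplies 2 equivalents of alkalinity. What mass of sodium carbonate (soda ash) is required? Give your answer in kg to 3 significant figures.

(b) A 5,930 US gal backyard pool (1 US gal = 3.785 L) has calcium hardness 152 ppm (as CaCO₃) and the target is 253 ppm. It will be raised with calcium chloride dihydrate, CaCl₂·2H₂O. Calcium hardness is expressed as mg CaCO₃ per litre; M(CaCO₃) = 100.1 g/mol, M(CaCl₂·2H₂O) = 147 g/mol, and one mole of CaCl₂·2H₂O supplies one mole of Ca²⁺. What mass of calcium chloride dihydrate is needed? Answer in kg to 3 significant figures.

(a) Alkalinity to add: (115 − 65) = 50 mg/L as CaCO₃ × 53,500 L = 2675 g as CaCO₃.
(a) Equivalents: 2675 g ÷ 50 g/eq = 53.5 eq.
(a) Each mole of Na₂CO₃ supplies 2 eq, so 53.5 / 2 = 26.75 mol.
(a) Mass: 26.75 mol × 106 g/mol = 2836 g.

(b) Volume: 5,930 US gal × 3.785 L/gal = 22,445 L.
(b) Hardness to add: (253 − 152) = 101 mg/L as CaCO₃ × 22,445 L = 2267 g as CaCO₃.
(b) Moles of Ca²⁺ (1 mol Ca²⁺ ≡ 1 mol CaCO₃): 2267 / 100.1 g/mol = 22.65 mol.
(b) Mass of CaCl₂·2H₂O: 22.65 × 147 = 3329 g.

(a) 2.84 kg; (b) 3.33 kg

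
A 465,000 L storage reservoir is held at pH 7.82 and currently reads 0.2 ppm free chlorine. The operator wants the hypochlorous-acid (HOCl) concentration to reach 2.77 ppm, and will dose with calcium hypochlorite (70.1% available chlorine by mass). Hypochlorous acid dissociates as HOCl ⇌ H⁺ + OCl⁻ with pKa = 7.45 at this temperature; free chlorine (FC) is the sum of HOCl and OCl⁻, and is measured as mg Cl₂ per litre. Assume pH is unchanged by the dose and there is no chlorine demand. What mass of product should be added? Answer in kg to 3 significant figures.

6.01 kg

[OCl⁻]/[HOCl] = 10^(pH − pKa) = 10^(7.82 − 7.45) = 2.344; fraction as HOCl = 1/(1 + 2.344) = 0.299.
Free chlorine required for 2.77 ppm HOCl: 2.77 / 0.299 = 9.264 ppm.
FC to add: 9.264 − 0.2 = 9.064 mg/L as Cl₂.
Cl₂ equivalent: 9.064 mg/L × 465,000 L = 4215 g.
Product at 70.1% available Cl: 4215 / 0.701 = 6012 g.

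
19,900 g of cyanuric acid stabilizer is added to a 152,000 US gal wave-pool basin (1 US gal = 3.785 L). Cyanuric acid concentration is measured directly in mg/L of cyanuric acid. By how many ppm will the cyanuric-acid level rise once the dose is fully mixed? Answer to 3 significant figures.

34.6 ppm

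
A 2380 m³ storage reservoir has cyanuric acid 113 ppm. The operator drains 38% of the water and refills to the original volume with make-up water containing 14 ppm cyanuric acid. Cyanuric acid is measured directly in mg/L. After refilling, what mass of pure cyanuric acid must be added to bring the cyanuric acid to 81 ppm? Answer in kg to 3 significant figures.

13.4 kg

Volume: 2380 m³ = 2,380,000 L.
After draining 38% and refilling: 113 × 0.62 + 14 × 0.38 = 75.38 ppm.
Deficit to target: 81 − 75.38 = 5.62 mg/L.
Mass: 5.62 mg/L × 2,380,000 L = 13,380 g cyanuric acid.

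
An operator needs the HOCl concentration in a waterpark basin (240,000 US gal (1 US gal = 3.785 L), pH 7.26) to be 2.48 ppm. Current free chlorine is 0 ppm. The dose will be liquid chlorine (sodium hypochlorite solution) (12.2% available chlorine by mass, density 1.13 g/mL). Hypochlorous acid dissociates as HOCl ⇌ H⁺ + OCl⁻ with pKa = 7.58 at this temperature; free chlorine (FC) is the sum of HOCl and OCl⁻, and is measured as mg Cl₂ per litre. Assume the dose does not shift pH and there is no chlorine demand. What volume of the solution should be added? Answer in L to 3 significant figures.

Volume: 240,000 US gal × 3.785 L/gal = 908,400 L.
[OCl⁻]/[HOCl] = 10^(pH − pKa) = 10^(7.26 − 7.58) = 0.4786; fraction as HOCl = 1/(1 + 0.4786) = 0.6763.
Free chlorine required for 2.48 ppm HOCl: 2.48 / 0.6763 = 3.667 ppm.
FC to add: 3.667 − 0 = 3.667 mg/L as Cl₂.
Cl₂ equivalent: 3.667 mg/L × 908,400 L = 3331 g.
Product at 12.2% available Cl: 3331 / 0.122 = 27,300 g.
Volume: 27,300 g ÷ 1.13 g/mL = 24,160 mL.

24.2 L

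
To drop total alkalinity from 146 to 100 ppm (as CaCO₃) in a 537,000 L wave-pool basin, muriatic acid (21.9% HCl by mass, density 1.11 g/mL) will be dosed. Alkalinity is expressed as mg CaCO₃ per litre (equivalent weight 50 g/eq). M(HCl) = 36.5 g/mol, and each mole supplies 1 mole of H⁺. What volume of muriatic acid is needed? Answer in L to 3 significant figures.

Alkalinity to neutralize: (146 − 100) = 46 mg/L as CaCO₃ × 537,000 L = 24,700 g as CaCO₃.
Equivalents of H⁺ required: 24,700 ÷ 50 g/eq = 494 eq = 494 mol HCl.
Mass of HCl: 494 × 36.5 = 18,030 g.
Mass of 21.9% solution: 18,030 / 0.219 = 82,340 g.
Volume: 82,340 g ÷ 1.11 g/mL = 74,180 mL.

74.2 L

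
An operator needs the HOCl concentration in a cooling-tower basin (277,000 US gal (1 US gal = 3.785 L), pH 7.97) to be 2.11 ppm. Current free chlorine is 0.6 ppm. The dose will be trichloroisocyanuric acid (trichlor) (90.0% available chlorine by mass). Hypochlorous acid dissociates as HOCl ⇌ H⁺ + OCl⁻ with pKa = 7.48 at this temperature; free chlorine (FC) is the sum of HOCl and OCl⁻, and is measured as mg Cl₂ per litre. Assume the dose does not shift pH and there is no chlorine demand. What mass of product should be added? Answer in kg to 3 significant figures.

9.36 kg

Volume: 277,000 US gal × 3.785 L/gal = 1,048,445 L.
[OCl⁻]/[HOCl] = 10^(pH − pKa) = 10^(7.97 − 7.48) = 3.09; fraction as HOCl = 1/(1 + 3.09) = 0.2445.
Free chlorine required for 2.11 ppm HOCl: 2.11 / 0.2445 = 8.631 ppm.
FC to add: 8.631 − 0.6 = 8.031 mg/L as Cl₂.
Cl₂ equivalent: 8.031 mg/L × 1,048,445 L = 8420 g.
Product at 90.0% available Cl: 8420 / 0.9 = 9355 g.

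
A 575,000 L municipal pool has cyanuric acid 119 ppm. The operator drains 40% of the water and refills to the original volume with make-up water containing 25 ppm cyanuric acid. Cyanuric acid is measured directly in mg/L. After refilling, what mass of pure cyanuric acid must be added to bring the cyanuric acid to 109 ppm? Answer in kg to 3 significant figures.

15.9 kg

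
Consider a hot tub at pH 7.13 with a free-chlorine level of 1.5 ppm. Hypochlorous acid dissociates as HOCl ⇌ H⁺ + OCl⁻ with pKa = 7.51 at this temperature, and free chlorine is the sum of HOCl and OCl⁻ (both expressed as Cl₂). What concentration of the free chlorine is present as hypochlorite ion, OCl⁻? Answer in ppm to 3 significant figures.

0.441 ppm

[OCl⁻]/[HOCl] = 10^(pH − pKa) = 10^(7.13 − 7.51) = 10^-0.38 = 0.4169.
Fraction as HOCl = 1 / (1 + 0.4169) = 0.7058.
OCl⁻ = (1 − 0.7058) × 1.5 ppm = 0.4413 ppm.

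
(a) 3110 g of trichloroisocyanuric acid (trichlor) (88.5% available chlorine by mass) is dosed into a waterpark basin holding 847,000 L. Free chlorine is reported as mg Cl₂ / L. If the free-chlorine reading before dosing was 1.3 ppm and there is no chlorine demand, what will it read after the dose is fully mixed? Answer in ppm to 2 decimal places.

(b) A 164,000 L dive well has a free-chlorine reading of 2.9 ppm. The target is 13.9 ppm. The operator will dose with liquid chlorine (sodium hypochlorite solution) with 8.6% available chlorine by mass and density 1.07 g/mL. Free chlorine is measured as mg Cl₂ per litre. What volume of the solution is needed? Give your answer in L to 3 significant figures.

(a) Available chlorine delivered: 3110 g × 0.885 = 2752 g as Cl₂.
(a) Concentration rise: 2752 g / 847,000 L = 3.25 mg/L = 3.25 ppm.
(a) Final FC: 1.3 + 3.25 = 4.55 ppm.

(b) Chlorine deficit: 13.9 − 2.9 = 11 ppm = 11 mg/L as Cl₂.
(b) Cl₂ equivalent needed: 11 mg/L × 164,000 L = 1,804,000 mg = 1804 g.
(b) Product at 8.6% available chlorine: 1804 / 0.086 = 20,980 g.
(b) Volume at density 1.07 g/mL: 20,980 g ÷ 1.07 g/mL = 19,600 mL.

(a) 4.55 ppm; (b) 19.6 L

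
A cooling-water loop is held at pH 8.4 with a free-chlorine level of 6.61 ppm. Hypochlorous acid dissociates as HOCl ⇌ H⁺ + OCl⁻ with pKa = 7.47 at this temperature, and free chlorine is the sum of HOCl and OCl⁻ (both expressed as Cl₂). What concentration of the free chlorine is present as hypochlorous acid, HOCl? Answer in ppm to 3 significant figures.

[OCl⁻]/[HOCl] = 10^(pH − pKa) = 10^(8.4 − 7.47) = 10^0.93 = 8.511.
Fraction as HOCl = 1 / (1 + 8.511) = 0.1051.
HOCl = 0.1051 × 6.61 ppm = 0.695 ppm.

0.695 ppm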